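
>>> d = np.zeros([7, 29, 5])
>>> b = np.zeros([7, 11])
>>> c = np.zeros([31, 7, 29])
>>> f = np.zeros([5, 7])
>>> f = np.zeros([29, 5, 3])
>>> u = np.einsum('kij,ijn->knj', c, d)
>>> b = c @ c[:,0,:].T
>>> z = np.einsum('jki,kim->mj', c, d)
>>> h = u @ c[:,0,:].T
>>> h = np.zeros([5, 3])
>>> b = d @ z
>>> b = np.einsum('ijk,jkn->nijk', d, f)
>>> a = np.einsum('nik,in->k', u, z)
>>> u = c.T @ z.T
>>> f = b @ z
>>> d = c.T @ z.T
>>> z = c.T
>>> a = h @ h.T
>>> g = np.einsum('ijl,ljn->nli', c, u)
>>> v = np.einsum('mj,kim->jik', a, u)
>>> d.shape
(29, 7, 5)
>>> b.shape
(3, 7, 29, 5)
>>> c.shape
(31, 7, 29)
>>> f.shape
(3, 7, 29, 31)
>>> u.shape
(29, 7, 5)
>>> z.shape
(29, 7, 31)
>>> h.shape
(5, 3)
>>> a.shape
(5, 5)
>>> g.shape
(5, 29, 31)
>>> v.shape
(5, 7, 29)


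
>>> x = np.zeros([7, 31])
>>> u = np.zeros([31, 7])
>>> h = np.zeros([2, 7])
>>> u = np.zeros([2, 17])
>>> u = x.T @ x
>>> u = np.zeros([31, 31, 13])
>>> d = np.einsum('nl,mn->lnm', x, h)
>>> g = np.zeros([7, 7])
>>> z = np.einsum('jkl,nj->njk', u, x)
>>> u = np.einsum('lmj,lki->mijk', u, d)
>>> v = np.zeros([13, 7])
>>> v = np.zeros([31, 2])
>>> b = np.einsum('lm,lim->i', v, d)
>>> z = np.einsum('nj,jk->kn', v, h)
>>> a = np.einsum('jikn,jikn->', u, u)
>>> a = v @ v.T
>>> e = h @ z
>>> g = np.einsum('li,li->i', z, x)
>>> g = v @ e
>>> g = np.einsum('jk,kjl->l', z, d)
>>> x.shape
(7, 31)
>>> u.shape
(31, 2, 13, 7)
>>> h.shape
(2, 7)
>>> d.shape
(31, 7, 2)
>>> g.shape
(2,)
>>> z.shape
(7, 31)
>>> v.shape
(31, 2)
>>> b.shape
(7,)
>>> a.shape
(31, 31)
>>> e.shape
(2, 31)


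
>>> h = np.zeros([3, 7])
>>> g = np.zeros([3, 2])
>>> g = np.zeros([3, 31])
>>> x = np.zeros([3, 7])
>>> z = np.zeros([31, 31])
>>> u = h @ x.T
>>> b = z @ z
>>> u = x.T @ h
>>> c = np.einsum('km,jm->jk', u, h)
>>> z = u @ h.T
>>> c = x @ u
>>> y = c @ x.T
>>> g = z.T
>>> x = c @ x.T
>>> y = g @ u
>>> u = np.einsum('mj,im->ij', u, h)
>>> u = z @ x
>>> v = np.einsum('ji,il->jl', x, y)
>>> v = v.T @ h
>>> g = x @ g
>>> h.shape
(3, 7)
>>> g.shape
(3, 7)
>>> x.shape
(3, 3)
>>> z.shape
(7, 3)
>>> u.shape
(7, 3)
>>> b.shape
(31, 31)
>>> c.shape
(3, 7)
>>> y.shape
(3, 7)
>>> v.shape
(7, 7)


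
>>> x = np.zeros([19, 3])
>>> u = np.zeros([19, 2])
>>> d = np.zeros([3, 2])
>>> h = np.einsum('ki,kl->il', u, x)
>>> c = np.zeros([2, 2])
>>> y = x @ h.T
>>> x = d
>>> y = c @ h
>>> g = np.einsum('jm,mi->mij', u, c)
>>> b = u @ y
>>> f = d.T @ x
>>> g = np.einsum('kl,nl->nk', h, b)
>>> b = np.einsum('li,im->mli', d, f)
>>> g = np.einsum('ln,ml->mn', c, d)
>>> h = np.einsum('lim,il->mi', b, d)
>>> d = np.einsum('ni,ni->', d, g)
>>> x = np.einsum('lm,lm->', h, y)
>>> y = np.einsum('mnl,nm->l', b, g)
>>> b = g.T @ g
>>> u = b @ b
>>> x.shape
()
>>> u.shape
(2, 2)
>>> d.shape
()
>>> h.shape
(2, 3)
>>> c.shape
(2, 2)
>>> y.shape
(2,)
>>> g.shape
(3, 2)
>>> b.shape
(2, 2)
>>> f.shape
(2, 2)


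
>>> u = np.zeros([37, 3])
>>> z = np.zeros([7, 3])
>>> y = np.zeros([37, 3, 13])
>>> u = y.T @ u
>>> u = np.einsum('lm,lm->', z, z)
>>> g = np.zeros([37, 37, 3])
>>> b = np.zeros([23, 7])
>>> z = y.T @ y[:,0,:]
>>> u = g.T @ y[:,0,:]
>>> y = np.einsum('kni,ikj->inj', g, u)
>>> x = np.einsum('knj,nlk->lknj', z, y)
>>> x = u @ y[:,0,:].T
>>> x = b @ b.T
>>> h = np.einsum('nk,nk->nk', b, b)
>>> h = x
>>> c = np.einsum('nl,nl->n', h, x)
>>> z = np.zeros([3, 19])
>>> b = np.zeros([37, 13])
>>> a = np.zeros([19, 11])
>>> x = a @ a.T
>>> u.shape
(3, 37, 13)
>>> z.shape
(3, 19)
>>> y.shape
(3, 37, 13)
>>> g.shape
(37, 37, 3)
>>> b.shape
(37, 13)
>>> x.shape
(19, 19)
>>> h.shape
(23, 23)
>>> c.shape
(23,)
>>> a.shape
(19, 11)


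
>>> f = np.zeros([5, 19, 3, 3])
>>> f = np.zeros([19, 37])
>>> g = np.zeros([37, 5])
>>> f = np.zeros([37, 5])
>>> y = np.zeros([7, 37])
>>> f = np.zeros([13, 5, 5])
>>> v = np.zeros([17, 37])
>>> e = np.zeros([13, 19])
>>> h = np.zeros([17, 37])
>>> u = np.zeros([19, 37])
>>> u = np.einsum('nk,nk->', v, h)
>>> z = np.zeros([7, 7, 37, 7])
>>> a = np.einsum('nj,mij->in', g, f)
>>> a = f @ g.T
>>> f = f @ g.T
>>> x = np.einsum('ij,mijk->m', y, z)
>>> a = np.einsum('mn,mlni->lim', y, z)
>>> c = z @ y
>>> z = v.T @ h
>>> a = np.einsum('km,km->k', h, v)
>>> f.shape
(13, 5, 37)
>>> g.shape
(37, 5)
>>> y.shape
(7, 37)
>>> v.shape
(17, 37)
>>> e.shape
(13, 19)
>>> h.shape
(17, 37)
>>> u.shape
()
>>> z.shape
(37, 37)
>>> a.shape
(17,)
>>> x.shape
(7,)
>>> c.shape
(7, 7, 37, 37)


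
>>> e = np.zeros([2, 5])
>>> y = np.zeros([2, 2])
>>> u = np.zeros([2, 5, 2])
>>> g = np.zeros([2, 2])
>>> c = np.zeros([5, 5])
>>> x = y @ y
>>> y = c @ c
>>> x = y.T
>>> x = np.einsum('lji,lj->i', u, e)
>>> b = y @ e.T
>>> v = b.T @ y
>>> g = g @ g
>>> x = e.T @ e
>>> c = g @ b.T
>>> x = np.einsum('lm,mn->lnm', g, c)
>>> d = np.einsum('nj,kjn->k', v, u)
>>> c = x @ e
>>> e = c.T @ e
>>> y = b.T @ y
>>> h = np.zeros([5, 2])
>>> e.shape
(5, 5, 5)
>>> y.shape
(2, 5)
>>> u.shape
(2, 5, 2)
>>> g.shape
(2, 2)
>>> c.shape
(2, 5, 5)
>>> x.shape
(2, 5, 2)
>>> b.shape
(5, 2)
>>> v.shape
(2, 5)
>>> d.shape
(2,)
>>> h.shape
(5, 2)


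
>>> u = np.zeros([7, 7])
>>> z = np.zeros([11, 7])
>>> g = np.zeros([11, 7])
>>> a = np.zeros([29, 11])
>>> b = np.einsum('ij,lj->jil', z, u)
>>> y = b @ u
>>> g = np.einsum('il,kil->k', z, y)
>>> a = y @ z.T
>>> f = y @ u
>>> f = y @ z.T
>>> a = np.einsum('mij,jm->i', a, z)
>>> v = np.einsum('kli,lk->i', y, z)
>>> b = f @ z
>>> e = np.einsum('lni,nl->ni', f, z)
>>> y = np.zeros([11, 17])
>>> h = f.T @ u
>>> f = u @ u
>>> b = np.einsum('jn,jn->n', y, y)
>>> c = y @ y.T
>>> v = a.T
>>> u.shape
(7, 7)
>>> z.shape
(11, 7)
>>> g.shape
(7,)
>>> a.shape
(11,)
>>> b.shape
(17,)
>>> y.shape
(11, 17)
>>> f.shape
(7, 7)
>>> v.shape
(11,)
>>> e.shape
(11, 11)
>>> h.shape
(11, 11, 7)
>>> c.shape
(11, 11)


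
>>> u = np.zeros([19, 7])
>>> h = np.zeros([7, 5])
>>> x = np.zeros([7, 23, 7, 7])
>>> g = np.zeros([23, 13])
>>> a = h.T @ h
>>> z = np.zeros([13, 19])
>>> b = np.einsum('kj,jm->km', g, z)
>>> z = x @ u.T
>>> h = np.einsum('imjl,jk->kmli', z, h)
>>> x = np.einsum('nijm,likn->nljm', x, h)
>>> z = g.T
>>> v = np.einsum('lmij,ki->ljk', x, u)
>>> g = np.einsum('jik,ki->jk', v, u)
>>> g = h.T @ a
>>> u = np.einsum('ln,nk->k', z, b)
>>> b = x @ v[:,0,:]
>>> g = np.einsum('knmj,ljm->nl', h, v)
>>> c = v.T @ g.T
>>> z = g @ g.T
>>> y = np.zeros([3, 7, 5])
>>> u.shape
(19,)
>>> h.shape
(5, 23, 19, 7)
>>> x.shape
(7, 5, 7, 7)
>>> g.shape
(23, 7)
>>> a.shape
(5, 5)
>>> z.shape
(23, 23)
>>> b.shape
(7, 5, 7, 19)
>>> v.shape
(7, 7, 19)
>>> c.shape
(19, 7, 23)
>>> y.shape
(3, 7, 5)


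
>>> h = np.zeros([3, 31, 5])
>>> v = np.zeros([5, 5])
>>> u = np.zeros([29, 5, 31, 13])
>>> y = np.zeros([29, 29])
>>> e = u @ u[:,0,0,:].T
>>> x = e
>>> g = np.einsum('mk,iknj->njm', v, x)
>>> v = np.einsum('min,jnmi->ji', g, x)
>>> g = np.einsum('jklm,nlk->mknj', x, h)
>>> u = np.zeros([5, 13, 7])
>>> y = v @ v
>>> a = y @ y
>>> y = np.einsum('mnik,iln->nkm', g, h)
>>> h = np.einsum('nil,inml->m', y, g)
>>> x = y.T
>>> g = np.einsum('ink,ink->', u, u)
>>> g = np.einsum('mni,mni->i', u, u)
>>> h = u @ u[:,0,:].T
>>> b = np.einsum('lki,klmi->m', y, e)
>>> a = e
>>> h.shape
(5, 13, 5)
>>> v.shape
(29, 29)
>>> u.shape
(5, 13, 7)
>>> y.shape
(5, 29, 29)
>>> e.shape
(29, 5, 31, 29)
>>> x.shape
(29, 29, 5)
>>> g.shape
(7,)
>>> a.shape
(29, 5, 31, 29)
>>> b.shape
(31,)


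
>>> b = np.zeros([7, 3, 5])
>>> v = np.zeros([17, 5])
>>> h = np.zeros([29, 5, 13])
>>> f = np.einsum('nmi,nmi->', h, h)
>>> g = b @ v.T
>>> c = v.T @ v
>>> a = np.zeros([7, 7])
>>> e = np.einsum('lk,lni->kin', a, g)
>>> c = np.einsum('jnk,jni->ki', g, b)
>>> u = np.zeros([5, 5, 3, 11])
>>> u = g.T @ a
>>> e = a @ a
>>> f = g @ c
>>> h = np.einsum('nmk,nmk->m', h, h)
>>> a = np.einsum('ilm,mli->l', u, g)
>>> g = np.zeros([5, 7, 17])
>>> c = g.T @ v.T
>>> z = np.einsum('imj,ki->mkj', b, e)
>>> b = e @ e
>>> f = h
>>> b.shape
(7, 7)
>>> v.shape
(17, 5)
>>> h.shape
(5,)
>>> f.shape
(5,)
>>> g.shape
(5, 7, 17)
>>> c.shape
(17, 7, 17)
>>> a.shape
(3,)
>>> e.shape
(7, 7)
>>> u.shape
(17, 3, 7)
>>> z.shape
(3, 7, 5)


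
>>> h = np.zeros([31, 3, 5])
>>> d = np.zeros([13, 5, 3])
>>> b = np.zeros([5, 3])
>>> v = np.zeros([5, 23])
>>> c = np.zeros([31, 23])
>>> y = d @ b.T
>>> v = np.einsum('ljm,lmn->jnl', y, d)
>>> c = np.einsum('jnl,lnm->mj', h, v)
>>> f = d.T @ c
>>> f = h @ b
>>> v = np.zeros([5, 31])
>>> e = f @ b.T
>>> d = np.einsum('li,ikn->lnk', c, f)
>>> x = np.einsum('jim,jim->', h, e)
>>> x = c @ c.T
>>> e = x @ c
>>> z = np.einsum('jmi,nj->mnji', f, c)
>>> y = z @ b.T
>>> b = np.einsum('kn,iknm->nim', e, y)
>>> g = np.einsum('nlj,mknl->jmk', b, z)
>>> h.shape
(31, 3, 5)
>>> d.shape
(13, 3, 3)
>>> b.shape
(31, 3, 5)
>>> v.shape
(5, 31)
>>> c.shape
(13, 31)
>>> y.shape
(3, 13, 31, 5)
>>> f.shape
(31, 3, 3)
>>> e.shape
(13, 31)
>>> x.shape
(13, 13)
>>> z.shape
(3, 13, 31, 3)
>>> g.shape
(5, 3, 13)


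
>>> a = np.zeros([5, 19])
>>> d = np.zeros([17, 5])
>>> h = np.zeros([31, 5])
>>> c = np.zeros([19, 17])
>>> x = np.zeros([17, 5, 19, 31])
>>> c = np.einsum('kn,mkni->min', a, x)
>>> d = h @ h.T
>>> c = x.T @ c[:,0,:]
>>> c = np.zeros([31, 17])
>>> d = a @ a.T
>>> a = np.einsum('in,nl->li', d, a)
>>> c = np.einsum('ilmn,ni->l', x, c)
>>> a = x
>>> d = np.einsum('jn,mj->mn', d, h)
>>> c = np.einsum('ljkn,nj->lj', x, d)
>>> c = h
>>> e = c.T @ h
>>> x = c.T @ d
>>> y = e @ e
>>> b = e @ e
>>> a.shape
(17, 5, 19, 31)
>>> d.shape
(31, 5)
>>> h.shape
(31, 5)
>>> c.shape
(31, 5)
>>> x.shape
(5, 5)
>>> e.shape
(5, 5)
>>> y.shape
(5, 5)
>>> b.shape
(5, 5)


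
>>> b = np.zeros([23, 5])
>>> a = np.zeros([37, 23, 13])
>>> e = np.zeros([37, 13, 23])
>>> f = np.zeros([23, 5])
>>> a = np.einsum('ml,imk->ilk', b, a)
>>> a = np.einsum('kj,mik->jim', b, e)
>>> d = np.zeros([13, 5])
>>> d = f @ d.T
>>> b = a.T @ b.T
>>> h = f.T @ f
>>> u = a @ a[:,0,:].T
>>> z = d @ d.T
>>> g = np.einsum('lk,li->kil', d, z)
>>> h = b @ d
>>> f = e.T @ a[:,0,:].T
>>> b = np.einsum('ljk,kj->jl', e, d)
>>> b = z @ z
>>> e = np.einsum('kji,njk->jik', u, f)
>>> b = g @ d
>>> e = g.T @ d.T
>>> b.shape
(13, 23, 13)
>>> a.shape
(5, 13, 37)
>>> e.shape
(23, 23, 23)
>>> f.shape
(23, 13, 5)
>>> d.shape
(23, 13)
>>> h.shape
(37, 13, 13)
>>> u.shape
(5, 13, 5)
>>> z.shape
(23, 23)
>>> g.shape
(13, 23, 23)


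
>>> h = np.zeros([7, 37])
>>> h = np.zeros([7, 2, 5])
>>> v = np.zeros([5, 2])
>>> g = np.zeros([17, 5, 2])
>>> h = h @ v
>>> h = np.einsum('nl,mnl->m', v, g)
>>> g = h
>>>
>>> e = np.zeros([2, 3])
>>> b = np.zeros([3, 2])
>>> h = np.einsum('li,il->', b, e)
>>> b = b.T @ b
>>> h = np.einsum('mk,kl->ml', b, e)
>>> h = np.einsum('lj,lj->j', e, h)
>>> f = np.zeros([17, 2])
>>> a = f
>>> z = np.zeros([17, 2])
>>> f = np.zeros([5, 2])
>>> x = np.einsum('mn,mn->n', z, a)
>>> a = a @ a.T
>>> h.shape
(3,)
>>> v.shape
(5, 2)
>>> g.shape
(17,)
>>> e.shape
(2, 3)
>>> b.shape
(2, 2)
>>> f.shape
(5, 2)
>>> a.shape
(17, 17)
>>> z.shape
(17, 2)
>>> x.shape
(2,)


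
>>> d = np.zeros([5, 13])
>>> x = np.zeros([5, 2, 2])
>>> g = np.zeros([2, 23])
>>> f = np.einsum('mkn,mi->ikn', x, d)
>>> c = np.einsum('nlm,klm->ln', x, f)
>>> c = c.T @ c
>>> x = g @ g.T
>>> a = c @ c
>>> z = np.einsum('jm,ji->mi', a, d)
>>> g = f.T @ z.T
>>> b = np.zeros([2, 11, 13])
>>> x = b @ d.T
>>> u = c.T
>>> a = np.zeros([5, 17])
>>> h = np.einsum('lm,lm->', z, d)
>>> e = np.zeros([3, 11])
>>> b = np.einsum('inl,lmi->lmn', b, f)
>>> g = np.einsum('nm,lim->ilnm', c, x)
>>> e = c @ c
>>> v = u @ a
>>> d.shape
(5, 13)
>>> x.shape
(2, 11, 5)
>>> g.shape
(11, 2, 5, 5)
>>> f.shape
(13, 2, 2)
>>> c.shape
(5, 5)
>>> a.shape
(5, 17)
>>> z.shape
(5, 13)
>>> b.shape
(13, 2, 11)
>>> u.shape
(5, 5)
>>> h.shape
()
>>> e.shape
(5, 5)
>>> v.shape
(5, 17)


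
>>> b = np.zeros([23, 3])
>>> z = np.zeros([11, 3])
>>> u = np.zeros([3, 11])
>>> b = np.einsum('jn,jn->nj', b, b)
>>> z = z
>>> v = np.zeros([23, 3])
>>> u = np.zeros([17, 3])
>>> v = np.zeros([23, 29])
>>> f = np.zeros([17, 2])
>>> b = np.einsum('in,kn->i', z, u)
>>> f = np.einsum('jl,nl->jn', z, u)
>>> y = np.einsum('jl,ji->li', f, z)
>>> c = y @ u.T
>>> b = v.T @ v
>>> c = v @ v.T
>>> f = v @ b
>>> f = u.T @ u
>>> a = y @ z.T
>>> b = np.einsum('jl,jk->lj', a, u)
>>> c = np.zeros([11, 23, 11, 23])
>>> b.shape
(11, 17)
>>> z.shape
(11, 3)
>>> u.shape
(17, 3)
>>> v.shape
(23, 29)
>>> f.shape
(3, 3)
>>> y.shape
(17, 3)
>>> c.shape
(11, 23, 11, 23)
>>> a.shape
(17, 11)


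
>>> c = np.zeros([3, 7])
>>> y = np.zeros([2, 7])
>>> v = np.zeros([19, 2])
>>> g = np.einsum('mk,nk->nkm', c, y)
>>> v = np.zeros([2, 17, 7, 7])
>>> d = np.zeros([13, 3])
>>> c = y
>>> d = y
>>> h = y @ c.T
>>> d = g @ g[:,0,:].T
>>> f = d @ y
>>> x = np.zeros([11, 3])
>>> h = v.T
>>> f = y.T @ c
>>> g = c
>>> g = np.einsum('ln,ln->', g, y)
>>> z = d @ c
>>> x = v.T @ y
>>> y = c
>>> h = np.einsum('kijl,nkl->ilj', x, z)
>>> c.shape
(2, 7)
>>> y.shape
(2, 7)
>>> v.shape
(2, 17, 7, 7)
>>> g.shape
()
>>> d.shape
(2, 7, 2)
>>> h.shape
(7, 7, 17)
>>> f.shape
(7, 7)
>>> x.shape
(7, 7, 17, 7)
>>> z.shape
(2, 7, 7)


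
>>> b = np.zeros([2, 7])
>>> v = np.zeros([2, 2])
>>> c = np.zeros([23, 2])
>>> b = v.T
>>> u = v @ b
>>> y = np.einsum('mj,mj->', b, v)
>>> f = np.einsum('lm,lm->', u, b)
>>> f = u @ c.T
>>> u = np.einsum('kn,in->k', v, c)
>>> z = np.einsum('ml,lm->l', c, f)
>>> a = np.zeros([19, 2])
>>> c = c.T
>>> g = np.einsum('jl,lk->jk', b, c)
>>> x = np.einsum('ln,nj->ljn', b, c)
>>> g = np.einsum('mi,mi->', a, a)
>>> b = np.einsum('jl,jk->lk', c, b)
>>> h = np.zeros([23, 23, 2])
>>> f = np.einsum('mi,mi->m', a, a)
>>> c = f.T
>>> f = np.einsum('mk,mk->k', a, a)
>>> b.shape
(23, 2)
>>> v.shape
(2, 2)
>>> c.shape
(19,)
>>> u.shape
(2,)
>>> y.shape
()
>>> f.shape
(2,)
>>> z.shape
(2,)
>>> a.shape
(19, 2)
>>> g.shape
()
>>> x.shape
(2, 23, 2)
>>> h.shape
(23, 23, 2)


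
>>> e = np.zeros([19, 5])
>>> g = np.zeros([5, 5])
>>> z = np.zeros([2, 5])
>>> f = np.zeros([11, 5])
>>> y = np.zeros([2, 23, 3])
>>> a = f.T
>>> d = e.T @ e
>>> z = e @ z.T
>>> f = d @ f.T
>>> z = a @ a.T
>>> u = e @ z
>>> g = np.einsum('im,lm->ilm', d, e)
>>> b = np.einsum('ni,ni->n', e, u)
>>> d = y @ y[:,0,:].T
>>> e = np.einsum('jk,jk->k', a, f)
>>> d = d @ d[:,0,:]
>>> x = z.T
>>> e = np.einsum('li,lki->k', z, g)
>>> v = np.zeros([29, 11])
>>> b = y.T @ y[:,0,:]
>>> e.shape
(19,)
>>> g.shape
(5, 19, 5)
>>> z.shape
(5, 5)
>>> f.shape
(5, 11)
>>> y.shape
(2, 23, 3)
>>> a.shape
(5, 11)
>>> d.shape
(2, 23, 2)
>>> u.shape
(19, 5)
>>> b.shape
(3, 23, 3)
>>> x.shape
(5, 5)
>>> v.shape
(29, 11)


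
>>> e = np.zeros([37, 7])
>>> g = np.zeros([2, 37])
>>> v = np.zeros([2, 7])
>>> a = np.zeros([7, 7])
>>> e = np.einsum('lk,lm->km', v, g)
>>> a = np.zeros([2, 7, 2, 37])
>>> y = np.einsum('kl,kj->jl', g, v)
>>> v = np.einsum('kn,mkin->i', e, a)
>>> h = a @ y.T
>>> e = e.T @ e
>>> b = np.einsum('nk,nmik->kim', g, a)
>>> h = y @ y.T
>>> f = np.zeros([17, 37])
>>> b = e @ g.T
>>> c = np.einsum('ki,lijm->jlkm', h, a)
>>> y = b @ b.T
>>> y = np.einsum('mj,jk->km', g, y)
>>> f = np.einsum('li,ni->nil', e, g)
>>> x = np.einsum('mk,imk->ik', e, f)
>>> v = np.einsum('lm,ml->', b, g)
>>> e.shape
(37, 37)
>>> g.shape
(2, 37)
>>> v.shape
()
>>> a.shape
(2, 7, 2, 37)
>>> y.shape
(37, 2)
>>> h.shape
(7, 7)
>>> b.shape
(37, 2)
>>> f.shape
(2, 37, 37)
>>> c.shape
(2, 2, 7, 37)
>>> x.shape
(2, 37)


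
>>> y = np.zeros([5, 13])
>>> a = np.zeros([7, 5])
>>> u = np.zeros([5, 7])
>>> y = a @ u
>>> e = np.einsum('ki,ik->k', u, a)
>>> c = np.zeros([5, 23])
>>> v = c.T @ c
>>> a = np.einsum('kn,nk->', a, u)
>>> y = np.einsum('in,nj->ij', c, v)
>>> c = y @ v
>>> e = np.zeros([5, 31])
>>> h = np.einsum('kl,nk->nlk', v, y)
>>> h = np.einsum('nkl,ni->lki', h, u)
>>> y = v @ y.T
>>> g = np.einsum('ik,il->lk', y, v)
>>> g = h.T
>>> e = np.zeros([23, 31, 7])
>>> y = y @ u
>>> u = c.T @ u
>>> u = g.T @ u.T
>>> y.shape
(23, 7)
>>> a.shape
()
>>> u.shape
(23, 23, 23)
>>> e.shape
(23, 31, 7)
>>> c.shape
(5, 23)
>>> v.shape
(23, 23)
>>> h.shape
(23, 23, 7)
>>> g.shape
(7, 23, 23)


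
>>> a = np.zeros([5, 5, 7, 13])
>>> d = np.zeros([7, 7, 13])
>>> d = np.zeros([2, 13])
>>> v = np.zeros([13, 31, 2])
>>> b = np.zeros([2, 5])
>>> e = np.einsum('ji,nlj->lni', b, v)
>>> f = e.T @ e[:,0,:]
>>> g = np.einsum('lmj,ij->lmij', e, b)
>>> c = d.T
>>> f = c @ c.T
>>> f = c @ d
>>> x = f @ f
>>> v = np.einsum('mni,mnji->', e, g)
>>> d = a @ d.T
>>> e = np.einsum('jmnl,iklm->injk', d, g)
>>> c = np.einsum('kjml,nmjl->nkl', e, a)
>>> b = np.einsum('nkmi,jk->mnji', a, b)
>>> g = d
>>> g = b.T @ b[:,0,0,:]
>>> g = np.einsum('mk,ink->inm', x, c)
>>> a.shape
(5, 5, 7, 13)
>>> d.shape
(5, 5, 7, 2)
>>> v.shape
()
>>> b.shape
(7, 5, 2, 13)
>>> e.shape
(31, 7, 5, 13)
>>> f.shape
(13, 13)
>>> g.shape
(5, 31, 13)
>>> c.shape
(5, 31, 13)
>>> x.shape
(13, 13)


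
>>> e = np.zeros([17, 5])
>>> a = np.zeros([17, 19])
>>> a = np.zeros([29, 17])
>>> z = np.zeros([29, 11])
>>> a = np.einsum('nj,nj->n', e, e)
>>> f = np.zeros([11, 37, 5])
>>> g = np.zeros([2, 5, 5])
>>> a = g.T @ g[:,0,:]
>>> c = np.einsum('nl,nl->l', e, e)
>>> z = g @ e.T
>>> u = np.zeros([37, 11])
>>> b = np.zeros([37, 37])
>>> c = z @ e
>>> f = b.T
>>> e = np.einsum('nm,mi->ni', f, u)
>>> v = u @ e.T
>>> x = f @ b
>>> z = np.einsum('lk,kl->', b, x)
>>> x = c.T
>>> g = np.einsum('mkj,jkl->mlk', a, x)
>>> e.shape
(37, 11)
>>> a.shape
(5, 5, 5)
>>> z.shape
()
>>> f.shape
(37, 37)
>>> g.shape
(5, 2, 5)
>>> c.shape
(2, 5, 5)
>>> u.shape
(37, 11)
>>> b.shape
(37, 37)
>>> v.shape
(37, 37)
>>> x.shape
(5, 5, 2)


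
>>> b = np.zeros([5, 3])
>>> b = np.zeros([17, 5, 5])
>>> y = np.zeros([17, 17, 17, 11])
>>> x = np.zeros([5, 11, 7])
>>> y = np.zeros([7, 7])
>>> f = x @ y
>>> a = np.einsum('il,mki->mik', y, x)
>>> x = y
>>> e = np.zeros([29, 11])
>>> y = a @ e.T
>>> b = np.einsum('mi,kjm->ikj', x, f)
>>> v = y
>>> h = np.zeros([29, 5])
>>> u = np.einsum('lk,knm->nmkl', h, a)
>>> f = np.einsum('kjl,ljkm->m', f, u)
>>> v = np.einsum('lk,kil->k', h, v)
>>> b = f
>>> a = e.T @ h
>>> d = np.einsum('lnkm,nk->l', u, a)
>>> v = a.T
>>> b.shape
(29,)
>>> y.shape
(5, 7, 29)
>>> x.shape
(7, 7)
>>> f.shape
(29,)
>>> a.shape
(11, 5)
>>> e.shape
(29, 11)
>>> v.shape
(5, 11)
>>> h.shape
(29, 5)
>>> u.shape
(7, 11, 5, 29)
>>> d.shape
(7,)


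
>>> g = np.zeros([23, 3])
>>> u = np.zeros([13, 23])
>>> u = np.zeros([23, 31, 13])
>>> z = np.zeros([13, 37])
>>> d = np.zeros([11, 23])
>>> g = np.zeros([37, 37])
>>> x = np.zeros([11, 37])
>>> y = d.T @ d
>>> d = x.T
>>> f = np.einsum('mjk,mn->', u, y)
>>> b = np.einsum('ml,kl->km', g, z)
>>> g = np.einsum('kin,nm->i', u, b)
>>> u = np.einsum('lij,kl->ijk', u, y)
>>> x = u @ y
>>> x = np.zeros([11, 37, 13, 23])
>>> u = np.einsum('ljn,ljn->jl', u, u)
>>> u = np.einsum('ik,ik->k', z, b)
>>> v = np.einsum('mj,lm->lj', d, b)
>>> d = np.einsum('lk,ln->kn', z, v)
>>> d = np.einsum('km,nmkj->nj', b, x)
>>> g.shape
(31,)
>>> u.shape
(37,)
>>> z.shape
(13, 37)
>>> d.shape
(11, 23)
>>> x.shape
(11, 37, 13, 23)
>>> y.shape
(23, 23)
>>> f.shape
()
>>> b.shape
(13, 37)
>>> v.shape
(13, 11)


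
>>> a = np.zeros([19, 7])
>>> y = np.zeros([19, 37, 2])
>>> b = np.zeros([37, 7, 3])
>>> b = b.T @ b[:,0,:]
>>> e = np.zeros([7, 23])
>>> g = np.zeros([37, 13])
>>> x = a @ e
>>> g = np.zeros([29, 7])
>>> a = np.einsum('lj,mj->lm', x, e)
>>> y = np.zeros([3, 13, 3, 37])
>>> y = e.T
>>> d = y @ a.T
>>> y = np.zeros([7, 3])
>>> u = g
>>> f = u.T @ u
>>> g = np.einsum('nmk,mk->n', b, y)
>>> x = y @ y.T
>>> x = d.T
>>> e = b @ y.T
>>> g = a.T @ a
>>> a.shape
(19, 7)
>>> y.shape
(7, 3)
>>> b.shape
(3, 7, 3)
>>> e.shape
(3, 7, 7)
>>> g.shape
(7, 7)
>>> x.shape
(19, 23)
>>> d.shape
(23, 19)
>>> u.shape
(29, 7)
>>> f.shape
(7, 7)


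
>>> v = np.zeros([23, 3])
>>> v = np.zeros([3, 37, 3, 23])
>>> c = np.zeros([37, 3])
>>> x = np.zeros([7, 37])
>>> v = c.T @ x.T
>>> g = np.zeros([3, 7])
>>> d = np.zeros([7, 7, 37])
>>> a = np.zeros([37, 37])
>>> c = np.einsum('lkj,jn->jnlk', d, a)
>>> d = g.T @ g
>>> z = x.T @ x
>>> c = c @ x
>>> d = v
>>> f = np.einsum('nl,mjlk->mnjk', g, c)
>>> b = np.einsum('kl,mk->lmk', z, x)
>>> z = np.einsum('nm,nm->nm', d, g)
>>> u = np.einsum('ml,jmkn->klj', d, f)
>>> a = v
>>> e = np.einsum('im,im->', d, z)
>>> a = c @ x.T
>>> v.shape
(3, 7)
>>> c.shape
(37, 37, 7, 37)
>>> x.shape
(7, 37)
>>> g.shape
(3, 7)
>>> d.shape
(3, 7)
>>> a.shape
(37, 37, 7, 7)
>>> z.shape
(3, 7)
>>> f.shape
(37, 3, 37, 37)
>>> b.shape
(37, 7, 37)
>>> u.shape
(37, 7, 37)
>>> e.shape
()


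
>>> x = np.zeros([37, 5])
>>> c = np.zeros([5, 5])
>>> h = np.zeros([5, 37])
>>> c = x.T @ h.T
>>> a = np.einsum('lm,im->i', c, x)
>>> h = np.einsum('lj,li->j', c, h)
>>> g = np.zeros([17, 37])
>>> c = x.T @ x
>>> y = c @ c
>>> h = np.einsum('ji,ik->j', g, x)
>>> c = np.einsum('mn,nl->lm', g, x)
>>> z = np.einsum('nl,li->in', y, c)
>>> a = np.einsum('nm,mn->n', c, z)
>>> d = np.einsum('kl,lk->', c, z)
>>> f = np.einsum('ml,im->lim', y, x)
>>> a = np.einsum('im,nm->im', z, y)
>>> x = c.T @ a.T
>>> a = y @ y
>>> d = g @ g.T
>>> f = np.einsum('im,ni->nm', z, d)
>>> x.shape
(17, 17)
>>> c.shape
(5, 17)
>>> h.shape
(17,)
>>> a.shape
(5, 5)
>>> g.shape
(17, 37)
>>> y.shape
(5, 5)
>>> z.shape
(17, 5)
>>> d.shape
(17, 17)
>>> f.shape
(17, 5)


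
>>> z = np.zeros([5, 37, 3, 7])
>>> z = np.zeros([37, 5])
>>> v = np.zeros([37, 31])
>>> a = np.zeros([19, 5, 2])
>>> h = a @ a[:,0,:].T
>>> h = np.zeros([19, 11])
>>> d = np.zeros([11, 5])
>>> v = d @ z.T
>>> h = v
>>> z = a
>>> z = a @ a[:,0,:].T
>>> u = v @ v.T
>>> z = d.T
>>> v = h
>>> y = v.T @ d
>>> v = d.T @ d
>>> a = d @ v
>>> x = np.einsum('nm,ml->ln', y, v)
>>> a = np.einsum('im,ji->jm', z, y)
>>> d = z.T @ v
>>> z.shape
(5, 11)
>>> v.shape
(5, 5)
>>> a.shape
(37, 11)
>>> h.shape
(11, 37)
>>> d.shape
(11, 5)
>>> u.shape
(11, 11)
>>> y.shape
(37, 5)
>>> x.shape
(5, 37)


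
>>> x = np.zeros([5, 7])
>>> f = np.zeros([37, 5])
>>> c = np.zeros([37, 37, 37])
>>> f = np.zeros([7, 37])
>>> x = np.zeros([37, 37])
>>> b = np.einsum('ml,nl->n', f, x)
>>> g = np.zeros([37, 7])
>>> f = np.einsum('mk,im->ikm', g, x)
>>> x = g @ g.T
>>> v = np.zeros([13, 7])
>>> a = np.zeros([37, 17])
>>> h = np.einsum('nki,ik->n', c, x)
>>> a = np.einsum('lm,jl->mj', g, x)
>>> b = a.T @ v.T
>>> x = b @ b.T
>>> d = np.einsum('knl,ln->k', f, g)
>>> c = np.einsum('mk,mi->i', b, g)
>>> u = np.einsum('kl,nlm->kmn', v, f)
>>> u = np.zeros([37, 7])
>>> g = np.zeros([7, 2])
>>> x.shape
(37, 37)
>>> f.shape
(37, 7, 37)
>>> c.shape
(7,)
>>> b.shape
(37, 13)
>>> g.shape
(7, 2)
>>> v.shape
(13, 7)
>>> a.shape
(7, 37)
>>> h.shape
(37,)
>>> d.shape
(37,)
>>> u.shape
(37, 7)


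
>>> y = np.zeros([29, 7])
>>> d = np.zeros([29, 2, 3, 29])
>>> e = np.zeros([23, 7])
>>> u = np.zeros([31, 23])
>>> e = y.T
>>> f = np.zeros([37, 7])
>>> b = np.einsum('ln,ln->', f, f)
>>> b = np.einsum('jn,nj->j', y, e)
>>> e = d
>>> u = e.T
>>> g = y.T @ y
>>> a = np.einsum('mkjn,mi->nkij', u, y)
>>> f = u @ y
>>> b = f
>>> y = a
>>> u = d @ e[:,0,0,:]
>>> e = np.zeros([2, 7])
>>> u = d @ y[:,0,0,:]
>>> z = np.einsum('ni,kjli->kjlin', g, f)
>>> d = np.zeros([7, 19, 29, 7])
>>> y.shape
(29, 3, 7, 2)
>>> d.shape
(7, 19, 29, 7)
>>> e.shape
(2, 7)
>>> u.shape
(29, 2, 3, 2)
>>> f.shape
(29, 3, 2, 7)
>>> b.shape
(29, 3, 2, 7)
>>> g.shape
(7, 7)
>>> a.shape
(29, 3, 7, 2)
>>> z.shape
(29, 3, 2, 7, 7)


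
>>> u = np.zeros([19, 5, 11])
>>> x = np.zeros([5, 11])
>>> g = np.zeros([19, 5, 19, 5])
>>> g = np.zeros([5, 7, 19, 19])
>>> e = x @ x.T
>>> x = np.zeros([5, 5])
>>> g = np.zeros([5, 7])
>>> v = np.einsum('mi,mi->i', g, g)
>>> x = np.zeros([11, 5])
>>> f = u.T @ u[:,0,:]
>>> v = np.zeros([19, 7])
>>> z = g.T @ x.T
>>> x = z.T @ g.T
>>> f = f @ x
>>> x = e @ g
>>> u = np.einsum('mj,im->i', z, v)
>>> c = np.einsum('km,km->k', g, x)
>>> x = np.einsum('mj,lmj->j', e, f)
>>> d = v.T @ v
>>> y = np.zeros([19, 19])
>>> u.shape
(19,)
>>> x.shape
(5,)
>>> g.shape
(5, 7)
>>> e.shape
(5, 5)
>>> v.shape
(19, 7)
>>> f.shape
(11, 5, 5)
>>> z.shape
(7, 11)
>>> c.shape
(5,)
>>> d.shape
(7, 7)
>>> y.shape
(19, 19)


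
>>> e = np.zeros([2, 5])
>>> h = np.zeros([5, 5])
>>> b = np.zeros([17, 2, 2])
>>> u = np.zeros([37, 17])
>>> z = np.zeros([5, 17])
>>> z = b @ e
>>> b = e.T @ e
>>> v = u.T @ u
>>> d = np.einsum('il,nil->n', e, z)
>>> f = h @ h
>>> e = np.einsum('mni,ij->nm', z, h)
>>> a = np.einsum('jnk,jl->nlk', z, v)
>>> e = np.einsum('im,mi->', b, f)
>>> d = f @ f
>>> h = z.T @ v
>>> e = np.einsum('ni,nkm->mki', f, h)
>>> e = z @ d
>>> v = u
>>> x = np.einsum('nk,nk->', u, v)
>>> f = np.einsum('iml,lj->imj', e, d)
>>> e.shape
(17, 2, 5)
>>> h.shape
(5, 2, 17)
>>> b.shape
(5, 5)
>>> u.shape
(37, 17)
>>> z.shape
(17, 2, 5)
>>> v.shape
(37, 17)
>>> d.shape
(5, 5)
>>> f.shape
(17, 2, 5)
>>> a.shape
(2, 17, 5)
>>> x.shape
()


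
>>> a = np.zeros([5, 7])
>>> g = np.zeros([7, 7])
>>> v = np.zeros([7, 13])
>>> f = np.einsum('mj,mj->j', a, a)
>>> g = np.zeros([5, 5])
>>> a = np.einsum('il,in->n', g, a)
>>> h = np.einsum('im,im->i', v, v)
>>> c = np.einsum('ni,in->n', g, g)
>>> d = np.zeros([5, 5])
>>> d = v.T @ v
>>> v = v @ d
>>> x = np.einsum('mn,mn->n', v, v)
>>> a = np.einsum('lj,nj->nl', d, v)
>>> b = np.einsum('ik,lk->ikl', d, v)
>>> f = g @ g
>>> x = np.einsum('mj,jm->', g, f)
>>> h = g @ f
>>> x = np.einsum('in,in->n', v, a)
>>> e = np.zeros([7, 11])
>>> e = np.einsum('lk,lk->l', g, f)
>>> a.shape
(7, 13)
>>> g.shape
(5, 5)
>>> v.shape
(7, 13)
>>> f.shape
(5, 5)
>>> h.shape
(5, 5)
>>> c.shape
(5,)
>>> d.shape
(13, 13)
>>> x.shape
(13,)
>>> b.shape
(13, 13, 7)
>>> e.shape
(5,)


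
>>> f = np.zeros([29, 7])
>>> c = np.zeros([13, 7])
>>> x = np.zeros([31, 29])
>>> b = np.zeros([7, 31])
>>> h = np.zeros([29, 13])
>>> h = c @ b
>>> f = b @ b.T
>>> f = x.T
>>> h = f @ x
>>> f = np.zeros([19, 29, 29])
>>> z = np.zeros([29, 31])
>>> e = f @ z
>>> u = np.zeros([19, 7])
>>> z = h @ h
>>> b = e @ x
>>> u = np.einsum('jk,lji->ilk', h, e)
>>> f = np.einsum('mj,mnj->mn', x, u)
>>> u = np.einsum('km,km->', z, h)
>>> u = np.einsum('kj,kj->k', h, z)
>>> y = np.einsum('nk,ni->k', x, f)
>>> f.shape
(31, 19)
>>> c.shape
(13, 7)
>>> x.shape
(31, 29)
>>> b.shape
(19, 29, 29)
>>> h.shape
(29, 29)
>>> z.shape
(29, 29)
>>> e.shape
(19, 29, 31)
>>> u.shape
(29,)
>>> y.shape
(29,)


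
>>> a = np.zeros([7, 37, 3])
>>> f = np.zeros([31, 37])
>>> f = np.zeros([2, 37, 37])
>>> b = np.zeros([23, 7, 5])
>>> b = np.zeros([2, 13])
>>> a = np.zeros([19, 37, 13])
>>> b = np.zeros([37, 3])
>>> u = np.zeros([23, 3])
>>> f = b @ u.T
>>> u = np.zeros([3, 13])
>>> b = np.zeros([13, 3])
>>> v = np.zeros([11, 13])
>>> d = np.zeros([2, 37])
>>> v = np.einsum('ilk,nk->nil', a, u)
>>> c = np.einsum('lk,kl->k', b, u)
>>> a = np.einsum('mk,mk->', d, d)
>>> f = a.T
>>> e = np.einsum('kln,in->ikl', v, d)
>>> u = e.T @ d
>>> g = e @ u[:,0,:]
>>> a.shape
()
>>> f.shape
()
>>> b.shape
(13, 3)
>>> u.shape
(19, 3, 37)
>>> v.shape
(3, 19, 37)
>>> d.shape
(2, 37)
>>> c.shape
(3,)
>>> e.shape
(2, 3, 19)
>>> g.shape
(2, 3, 37)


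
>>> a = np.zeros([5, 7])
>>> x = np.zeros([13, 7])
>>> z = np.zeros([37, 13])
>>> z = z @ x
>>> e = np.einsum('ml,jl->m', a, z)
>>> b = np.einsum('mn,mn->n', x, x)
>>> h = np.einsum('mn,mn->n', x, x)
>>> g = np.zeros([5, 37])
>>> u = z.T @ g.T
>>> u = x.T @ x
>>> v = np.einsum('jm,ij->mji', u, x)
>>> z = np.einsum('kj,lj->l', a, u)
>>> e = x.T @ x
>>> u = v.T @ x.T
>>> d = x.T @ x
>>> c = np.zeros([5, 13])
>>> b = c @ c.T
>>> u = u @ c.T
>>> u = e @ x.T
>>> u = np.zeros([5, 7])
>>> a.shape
(5, 7)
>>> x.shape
(13, 7)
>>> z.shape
(7,)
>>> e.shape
(7, 7)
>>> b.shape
(5, 5)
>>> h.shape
(7,)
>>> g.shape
(5, 37)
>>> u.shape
(5, 7)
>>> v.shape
(7, 7, 13)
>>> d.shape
(7, 7)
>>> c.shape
(5, 13)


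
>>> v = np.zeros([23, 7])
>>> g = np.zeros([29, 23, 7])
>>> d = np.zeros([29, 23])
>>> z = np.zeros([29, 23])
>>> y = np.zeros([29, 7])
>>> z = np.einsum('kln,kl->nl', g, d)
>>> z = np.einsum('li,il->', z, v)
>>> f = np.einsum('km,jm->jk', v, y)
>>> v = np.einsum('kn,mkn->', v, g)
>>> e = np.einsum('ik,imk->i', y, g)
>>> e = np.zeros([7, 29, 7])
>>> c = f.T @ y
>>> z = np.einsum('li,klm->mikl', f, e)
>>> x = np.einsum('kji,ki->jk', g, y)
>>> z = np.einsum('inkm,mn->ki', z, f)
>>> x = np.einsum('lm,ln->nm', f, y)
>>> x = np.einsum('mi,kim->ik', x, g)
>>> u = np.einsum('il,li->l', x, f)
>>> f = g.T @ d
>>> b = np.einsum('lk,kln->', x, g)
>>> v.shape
()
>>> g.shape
(29, 23, 7)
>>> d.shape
(29, 23)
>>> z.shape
(7, 7)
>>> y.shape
(29, 7)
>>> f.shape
(7, 23, 23)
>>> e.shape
(7, 29, 7)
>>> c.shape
(23, 7)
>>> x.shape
(23, 29)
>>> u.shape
(29,)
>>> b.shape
()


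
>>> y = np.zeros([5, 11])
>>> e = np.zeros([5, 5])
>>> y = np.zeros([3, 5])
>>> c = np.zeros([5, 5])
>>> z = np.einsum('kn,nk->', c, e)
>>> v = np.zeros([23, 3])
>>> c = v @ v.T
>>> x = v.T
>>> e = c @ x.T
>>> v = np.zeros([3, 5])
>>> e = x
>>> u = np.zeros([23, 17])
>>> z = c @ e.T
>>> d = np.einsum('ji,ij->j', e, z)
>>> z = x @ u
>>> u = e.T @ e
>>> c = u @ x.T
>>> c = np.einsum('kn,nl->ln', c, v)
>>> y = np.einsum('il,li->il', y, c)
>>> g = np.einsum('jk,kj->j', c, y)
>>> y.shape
(3, 5)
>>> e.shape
(3, 23)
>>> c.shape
(5, 3)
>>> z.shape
(3, 17)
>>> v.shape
(3, 5)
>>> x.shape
(3, 23)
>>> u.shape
(23, 23)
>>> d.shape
(3,)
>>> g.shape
(5,)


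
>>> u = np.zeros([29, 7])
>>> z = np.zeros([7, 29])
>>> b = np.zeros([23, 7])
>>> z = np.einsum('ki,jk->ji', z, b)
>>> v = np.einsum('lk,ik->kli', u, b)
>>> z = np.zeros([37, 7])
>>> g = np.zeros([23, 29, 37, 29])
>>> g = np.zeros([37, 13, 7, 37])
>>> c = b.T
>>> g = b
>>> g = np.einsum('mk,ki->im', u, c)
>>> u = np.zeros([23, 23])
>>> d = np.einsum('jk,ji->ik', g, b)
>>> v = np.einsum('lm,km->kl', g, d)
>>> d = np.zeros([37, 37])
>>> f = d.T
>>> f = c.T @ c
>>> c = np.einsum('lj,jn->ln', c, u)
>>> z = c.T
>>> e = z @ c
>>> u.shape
(23, 23)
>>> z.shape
(23, 7)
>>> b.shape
(23, 7)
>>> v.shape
(7, 23)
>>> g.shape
(23, 29)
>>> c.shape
(7, 23)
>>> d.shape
(37, 37)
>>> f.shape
(23, 23)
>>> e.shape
(23, 23)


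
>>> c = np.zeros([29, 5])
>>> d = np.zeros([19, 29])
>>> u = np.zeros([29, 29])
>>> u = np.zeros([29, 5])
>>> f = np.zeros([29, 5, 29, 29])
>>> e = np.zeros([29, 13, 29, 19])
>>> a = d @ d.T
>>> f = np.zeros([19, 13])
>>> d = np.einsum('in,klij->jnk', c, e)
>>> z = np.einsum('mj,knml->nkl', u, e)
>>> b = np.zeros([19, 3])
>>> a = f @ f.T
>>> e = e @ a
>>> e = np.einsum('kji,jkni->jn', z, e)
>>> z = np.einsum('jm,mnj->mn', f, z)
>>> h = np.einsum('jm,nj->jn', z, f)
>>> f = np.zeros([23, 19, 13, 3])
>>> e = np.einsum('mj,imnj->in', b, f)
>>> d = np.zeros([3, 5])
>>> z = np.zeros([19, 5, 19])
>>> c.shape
(29, 5)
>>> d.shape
(3, 5)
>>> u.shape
(29, 5)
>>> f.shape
(23, 19, 13, 3)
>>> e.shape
(23, 13)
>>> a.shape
(19, 19)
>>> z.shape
(19, 5, 19)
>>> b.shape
(19, 3)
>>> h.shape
(13, 19)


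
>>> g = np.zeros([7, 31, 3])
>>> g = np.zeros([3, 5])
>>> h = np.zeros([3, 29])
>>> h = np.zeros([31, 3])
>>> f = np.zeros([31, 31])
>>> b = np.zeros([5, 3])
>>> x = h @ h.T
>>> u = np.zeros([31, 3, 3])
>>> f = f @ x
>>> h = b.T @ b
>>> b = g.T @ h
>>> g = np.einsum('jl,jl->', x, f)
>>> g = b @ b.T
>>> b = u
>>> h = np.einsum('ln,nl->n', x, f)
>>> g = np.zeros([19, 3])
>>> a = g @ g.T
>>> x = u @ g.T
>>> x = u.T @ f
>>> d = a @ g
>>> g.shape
(19, 3)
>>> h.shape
(31,)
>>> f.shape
(31, 31)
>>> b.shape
(31, 3, 3)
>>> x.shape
(3, 3, 31)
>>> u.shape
(31, 3, 3)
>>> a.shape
(19, 19)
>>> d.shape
(19, 3)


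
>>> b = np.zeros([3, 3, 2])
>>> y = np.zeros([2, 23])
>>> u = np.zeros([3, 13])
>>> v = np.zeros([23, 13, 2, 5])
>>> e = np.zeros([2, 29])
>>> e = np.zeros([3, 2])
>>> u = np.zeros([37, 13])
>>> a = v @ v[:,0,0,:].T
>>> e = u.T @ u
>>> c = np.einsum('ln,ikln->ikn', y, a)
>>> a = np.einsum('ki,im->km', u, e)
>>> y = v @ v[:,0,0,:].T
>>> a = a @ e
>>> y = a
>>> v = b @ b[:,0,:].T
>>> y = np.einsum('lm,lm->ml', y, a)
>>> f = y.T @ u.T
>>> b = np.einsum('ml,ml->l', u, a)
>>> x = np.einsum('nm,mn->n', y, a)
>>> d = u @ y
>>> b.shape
(13,)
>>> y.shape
(13, 37)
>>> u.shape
(37, 13)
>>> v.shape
(3, 3, 3)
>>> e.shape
(13, 13)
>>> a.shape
(37, 13)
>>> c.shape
(23, 13, 23)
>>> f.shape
(37, 37)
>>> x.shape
(13,)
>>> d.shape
(37, 37)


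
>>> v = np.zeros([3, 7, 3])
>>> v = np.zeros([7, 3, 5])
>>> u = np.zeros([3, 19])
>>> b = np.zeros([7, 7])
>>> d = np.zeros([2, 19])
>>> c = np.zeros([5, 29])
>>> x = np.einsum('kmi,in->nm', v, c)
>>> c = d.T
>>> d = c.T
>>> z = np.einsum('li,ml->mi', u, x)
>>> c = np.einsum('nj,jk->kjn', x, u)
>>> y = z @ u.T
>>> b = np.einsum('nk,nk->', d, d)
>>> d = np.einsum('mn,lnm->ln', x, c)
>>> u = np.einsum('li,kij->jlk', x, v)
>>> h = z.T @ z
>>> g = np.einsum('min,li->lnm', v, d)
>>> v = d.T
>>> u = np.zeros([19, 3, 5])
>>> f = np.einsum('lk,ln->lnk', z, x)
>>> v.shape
(3, 19)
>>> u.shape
(19, 3, 5)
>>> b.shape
()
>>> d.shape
(19, 3)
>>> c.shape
(19, 3, 29)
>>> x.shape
(29, 3)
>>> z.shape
(29, 19)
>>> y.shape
(29, 3)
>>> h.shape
(19, 19)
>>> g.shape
(19, 5, 7)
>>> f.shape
(29, 3, 19)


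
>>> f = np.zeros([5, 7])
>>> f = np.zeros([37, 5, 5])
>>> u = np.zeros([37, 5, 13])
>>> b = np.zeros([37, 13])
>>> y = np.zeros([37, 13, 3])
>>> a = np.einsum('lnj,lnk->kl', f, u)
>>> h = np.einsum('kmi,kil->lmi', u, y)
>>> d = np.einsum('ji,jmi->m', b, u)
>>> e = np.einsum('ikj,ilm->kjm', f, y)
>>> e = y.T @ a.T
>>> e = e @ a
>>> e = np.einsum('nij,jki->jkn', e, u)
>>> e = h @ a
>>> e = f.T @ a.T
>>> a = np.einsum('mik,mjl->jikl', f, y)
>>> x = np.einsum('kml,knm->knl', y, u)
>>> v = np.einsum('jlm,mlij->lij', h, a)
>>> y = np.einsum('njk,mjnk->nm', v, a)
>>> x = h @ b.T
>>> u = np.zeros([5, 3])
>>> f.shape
(37, 5, 5)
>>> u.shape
(5, 3)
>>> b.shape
(37, 13)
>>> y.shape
(5, 13)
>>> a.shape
(13, 5, 5, 3)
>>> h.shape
(3, 5, 13)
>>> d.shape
(5,)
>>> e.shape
(5, 5, 13)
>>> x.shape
(3, 5, 37)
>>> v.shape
(5, 5, 3)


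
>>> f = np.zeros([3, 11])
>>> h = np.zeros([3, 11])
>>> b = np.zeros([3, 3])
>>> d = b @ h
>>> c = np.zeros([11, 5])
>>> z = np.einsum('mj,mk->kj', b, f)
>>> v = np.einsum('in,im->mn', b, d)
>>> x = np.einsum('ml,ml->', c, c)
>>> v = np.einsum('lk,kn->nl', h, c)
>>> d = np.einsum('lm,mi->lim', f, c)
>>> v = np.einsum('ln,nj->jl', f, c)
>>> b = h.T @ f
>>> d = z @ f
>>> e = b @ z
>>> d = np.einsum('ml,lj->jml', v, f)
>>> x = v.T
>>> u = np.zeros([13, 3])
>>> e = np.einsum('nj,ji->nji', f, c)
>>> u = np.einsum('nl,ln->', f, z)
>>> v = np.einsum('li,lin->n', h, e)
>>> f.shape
(3, 11)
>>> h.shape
(3, 11)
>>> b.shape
(11, 11)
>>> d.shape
(11, 5, 3)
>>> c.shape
(11, 5)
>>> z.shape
(11, 3)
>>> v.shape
(5,)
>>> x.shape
(3, 5)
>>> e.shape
(3, 11, 5)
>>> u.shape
()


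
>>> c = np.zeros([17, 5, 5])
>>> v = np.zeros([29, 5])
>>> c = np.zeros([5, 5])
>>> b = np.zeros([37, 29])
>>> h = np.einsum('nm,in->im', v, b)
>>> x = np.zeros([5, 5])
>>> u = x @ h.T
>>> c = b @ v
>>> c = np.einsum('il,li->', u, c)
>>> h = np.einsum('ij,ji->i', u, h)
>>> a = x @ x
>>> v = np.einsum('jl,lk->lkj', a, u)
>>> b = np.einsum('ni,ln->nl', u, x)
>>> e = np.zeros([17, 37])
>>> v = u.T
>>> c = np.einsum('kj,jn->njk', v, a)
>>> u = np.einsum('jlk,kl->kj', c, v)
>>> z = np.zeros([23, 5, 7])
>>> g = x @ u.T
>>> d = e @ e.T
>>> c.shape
(5, 5, 37)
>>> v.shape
(37, 5)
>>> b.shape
(5, 5)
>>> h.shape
(5,)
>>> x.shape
(5, 5)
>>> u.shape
(37, 5)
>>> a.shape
(5, 5)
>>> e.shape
(17, 37)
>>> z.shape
(23, 5, 7)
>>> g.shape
(5, 37)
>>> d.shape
(17, 17)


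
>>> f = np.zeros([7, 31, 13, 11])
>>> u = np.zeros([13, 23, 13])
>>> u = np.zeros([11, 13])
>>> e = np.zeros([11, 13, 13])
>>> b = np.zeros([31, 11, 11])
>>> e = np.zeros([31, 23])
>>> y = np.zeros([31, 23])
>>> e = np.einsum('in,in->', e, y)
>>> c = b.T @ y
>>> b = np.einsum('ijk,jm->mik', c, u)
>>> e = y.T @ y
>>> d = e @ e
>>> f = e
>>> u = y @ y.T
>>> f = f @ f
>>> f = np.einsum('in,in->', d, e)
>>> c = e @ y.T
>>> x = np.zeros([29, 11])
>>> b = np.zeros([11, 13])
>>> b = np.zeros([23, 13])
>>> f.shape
()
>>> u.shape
(31, 31)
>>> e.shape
(23, 23)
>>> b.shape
(23, 13)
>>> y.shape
(31, 23)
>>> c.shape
(23, 31)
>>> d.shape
(23, 23)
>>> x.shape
(29, 11)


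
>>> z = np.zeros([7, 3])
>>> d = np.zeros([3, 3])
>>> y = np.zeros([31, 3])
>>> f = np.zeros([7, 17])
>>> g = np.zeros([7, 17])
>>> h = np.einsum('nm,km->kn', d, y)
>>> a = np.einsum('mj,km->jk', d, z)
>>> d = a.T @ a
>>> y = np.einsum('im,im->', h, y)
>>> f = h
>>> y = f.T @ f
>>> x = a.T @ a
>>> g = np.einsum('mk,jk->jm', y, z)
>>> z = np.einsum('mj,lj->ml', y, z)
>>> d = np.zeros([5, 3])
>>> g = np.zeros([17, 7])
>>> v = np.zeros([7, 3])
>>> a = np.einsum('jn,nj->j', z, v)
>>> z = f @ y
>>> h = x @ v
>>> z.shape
(31, 3)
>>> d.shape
(5, 3)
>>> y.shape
(3, 3)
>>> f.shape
(31, 3)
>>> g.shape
(17, 7)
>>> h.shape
(7, 3)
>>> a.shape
(3,)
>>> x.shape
(7, 7)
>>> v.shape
(7, 3)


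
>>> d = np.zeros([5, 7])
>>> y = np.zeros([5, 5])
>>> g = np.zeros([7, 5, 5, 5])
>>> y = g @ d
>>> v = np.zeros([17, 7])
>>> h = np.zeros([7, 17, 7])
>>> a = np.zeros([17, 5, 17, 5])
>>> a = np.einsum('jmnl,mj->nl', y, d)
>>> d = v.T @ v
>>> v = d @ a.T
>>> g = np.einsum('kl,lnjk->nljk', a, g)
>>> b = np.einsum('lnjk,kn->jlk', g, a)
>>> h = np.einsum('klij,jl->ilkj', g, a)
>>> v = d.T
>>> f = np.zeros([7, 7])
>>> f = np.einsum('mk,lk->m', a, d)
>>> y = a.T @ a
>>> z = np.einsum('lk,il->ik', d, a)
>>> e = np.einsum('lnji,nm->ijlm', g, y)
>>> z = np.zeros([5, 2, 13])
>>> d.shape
(7, 7)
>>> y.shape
(7, 7)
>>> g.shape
(5, 7, 5, 5)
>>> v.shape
(7, 7)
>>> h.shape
(5, 7, 5, 5)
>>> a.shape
(5, 7)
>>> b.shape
(5, 5, 5)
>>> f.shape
(5,)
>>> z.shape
(5, 2, 13)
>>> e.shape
(5, 5, 5, 7)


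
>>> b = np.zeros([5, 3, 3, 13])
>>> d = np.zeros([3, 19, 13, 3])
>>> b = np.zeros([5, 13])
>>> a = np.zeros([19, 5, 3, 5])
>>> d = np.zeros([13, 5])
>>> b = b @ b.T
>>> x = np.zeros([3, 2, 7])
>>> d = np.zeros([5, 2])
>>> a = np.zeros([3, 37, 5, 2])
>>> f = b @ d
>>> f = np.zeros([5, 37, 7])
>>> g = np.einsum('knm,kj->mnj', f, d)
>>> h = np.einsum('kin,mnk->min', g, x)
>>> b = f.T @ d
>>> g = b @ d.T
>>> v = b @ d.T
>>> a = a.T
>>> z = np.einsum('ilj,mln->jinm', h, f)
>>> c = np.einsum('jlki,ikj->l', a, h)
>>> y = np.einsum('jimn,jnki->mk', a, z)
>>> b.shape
(7, 37, 2)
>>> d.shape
(5, 2)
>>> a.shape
(2, 5, 37, 3)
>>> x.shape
(3, 2, 7)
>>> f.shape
(5, 37, 7)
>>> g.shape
(7, 37, 5)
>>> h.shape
(3, 37, 2)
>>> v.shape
(7, 37, 5)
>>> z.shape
(2, 3, 7, 5)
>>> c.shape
(5,)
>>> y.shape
(37, 7)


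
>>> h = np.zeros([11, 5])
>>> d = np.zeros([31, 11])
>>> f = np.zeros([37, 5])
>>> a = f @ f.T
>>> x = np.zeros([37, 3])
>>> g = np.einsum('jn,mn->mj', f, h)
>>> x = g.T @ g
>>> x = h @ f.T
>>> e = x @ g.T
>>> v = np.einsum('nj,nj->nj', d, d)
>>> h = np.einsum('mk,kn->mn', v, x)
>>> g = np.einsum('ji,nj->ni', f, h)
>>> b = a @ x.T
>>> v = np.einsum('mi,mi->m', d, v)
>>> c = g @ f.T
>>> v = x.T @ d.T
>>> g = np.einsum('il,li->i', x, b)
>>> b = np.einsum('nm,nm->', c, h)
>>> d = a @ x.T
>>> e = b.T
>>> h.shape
(31, 37)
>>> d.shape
(37, 11)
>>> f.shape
(37, 5)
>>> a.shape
(37, 37)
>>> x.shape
(11, 37)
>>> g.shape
(11,)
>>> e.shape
()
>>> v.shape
(37, 31)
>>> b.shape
()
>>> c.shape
(31, 37)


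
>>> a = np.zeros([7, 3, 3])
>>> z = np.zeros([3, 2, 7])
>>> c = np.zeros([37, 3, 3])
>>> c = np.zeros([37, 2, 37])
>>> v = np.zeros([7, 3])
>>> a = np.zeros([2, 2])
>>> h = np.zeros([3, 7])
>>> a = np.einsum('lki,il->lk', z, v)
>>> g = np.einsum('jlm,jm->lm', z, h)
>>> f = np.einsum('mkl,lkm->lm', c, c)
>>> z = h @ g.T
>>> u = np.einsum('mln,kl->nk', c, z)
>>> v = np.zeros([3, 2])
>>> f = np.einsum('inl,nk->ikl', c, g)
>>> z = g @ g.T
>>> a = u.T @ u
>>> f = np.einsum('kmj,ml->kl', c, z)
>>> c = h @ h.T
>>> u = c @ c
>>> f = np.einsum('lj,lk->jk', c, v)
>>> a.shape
(3, 3)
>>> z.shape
(2, 2)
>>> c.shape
(3, 3)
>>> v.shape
(3, 2)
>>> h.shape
(3, 7)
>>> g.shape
(2, 7)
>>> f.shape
(3, 2)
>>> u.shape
(3, 3)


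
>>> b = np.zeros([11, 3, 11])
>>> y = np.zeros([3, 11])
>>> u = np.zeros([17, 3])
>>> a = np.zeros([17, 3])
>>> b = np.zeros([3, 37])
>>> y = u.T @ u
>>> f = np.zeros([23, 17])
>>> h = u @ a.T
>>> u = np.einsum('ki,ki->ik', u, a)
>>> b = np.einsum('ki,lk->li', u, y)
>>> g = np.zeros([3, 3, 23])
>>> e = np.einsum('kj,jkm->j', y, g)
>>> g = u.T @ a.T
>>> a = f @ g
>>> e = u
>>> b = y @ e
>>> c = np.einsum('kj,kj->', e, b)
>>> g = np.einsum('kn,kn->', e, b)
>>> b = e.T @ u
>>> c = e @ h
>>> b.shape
(17, 17)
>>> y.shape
(3, 3)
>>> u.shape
(3, 17)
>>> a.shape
(23, 17)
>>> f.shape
(23, 17)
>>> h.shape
(17, 17)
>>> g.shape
()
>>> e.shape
(3, 17)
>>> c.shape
(3, 17)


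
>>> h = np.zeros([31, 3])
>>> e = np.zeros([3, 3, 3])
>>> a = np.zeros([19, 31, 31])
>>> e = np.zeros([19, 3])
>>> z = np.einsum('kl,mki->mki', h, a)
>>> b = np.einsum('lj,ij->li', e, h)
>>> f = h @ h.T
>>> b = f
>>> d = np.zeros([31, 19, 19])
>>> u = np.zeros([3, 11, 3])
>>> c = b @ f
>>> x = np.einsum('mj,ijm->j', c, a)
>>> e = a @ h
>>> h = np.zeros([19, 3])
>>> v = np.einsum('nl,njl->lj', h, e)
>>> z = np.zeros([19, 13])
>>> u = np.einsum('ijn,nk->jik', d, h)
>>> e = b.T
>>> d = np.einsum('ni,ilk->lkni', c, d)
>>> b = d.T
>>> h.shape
(19, 3)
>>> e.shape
(31, 31)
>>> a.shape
(19, 31, 31)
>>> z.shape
(19, 13)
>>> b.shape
(31, 31, 19, 19)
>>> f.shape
(31, 31)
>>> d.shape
(19, 19, 31, 31)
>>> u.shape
(19, 31, 3)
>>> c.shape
(31, 31)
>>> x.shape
(31,)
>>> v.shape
(3, 31)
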